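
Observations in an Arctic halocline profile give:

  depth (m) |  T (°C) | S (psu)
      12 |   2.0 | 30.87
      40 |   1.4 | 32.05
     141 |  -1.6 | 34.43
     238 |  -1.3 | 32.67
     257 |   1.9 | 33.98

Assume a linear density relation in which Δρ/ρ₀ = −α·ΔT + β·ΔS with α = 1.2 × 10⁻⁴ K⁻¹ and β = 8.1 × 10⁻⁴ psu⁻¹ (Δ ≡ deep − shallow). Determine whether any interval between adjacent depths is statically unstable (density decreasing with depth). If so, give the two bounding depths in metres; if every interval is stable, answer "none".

141–238 m

Evaluate Δρ/ρ₀ = −αΔT + βΔS across each adjacent pair:
  12–40 m: −αΔT+βΔS = −(1.2 × 10⁻⁴)(-0.6)+(8.1 × 10⁻⁴)(+1.18) = 1.0 × 10⁻³ → stable
  40–141 m: −αΔT+βΔS = −(1.2 × 10⁻⁴)(-3.0)+(8.1 × 10⁻⁴)(+2.38) = 2.3 × 10⁻³ → stable
  141–238 m: −αΔT+βΔS = −(1.2 × 10⁻⁴)(+0.3)+(8.1 × 10⁻⁴)(-1.76) = -1.5 × 10⁻³ → UNSTABLE
  238–257 m: −αΔT+βΔS = −(1.2 × 10⁻⁴)(+3.2)+(8.1 × 10⁻⁴)(+1.31) = 6.8 × 10⁻⁴ → stable
The 141–238 m interval has Δρ < 0: lighter water underlies denser water.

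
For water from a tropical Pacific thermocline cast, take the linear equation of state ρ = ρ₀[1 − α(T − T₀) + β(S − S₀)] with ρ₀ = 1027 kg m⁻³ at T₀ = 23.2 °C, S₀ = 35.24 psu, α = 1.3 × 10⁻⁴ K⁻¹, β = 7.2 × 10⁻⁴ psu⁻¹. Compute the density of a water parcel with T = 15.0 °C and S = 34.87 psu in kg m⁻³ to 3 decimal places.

1027.821 kg m⁻³

T − T₀ = -8.2 K, S − S₀ = -0.37 psu.
Bracket = 1 − α·(-8.2) + β·(-0.37) = 1 + (7.996 × 10⁻⁴) = 1.0007996.
ρ = 1027 × 1.0007996 = 1027.821 kg m⁻³.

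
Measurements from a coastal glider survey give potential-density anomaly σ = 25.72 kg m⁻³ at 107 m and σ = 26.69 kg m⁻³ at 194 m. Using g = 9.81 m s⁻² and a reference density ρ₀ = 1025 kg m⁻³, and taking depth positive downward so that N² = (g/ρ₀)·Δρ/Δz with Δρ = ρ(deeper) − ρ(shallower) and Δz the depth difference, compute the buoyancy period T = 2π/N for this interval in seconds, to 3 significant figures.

Δρ = 1026.69 − 1025.72 = 0.97 kg m⁻³ over Δz = 194 − 107 = 87 m.
N² = (9.81/1025) × (0.97/87) = 1.0671 × 10⁻⁴ s⁻².
N = √(1.0671 × 10⁻⁴) = 0.010330 rad s⁻¹, so T = 2π/N = 608.25 s ≈ 608 s.

608 s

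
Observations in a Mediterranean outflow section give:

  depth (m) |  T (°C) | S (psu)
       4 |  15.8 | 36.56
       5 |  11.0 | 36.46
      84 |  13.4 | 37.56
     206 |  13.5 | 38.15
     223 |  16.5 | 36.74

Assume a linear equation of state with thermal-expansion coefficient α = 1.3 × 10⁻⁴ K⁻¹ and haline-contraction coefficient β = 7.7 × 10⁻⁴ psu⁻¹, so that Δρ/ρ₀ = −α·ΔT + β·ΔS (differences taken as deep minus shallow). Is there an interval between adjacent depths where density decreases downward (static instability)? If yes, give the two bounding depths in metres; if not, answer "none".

206–223 m

Evaluate Δρ/ρ₀ = −αΔT + βΔS across each adjacent pair:
  4–5 m: −αΔT+βΔS = −(1.3 × 10⁻⁴)(-4.8)+(7.7 × 10⁻⁴)(-0.10) = 5.5 × 10⁻⁴ → stable
  5–84 m: −αΔT+βΔS = −(1.3 × 10⁻⁴)(+2.4)+(7.7 × 10⁻⁴)(+1.10) = 5.4 × 10⁻⁴ → stable
  84–206 m: −αΔT+βΔS = −(1.3 × 10⁻⁴)(+0.1)+(7.7 × 10⁻⁴)(+0.59) = 4.4 × 10⁻⁴ → stable
  206–223 m: −αΔT+βΔS = −(1.3 × 10⁻⁴)(+3.0)+(7.7 × 10⁻⁴)(-1.41) = -1.5 × 10⁻³ → UNSTABLE
The 206–223 m interval has Δρ < 0: lighter water underlies denser water.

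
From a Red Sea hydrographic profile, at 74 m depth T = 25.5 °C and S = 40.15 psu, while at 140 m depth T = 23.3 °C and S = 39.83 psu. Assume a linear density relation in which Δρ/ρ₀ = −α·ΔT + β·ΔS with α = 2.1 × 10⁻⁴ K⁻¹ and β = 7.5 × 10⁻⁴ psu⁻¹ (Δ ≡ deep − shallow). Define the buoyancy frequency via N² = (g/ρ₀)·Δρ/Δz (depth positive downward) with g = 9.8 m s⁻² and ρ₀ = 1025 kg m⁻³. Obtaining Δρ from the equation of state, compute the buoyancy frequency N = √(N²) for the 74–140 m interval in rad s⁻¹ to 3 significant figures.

ΔT = -2.2 K, ΔS = -0.32 psu (deep − shallow).
Δρ/ρ₀ = −αΔT + βΔS = 4.62 × 10⁻⁴ − 2.40 × 10⁻⁴ = 2.22 × 10⁻⁴, so Δρ ≈ 0.2276 kg m⁻³.
N² = (g/ρ₀)·Δρ/Δz = g·(Δρ/ρ₀)/Δz = 9.8 × 2.22 × 10⁻⁴ / 66 = 3.2964 × 10⁻⁵ s⁻².
N = √(3.2964 × 10⁻⁵) = 5.7414 × 10⁻³ rad s⁻¹ ≈ 5.74 × 10⁻³ rad s⁻¹.

5.74 × 10⁻³ rad s⁻¹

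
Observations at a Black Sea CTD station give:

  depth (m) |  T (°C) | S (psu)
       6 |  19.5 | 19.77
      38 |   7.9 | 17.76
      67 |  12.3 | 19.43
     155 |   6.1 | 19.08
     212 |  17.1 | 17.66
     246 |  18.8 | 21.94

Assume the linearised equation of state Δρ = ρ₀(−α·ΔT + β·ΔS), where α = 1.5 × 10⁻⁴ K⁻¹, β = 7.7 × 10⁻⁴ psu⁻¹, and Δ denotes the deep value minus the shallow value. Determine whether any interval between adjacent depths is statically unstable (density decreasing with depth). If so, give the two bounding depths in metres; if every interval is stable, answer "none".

Evaluate Δρ/ρ₀ = −αΔT + βΔS across each adjacent pair:
  6–38 m: −αΔT+βΔS = −(1.5 × 10⁻⁴)(-11.6)+(7.7 × 10⁻⁴)(-2.01) = 1.9 × 10⁻⁴ → stable
  38–67 m: −αΔT+βΔS = −(1.5 × 10⁻⁴)(+4.4)+(7.7 × 10⁻⁴)(+1.67) = 6.3 × 10⁻⁴ → stable
  67–155 m: −αΔT+βΔS = −(1.5 × 10⁻⁴)(-6.2)+(7.7 × 10⁻⁴)(-0.35) = 6.6 × 10⁻⁴ → stable
  155–212 m: −αΔT+βΔS = −(1.5 × 10⁻⁴)(+11.0)+(7.7 × 10⁻⁴)(-1.42) = -2.7 × 10⁻³ → UNSTABLE
  212–246 m: −αΔT+βΔS = −(1.5 × 10⁻⁴)(+1.7)+(7.7 × 10⁻⁴)(+4.28) = 3.0 × 10⁻³ → stable
The 155–212 m interval has Δρ < 0: lighter water underlies denser water.

155–212 m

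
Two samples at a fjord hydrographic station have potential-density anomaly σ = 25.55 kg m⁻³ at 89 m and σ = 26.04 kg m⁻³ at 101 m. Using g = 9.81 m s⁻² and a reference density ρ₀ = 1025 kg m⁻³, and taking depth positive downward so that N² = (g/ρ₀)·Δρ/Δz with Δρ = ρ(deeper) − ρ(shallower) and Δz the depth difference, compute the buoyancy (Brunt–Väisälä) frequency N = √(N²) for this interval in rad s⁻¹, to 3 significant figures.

0.0198 rad s⁻¹

Δρ = 1026.04 − 1025.55 = 0.49 kg m⁻³ over Δz = 101 − 89 = 12 m.
N² = (9.81/1025) × (0.49/12) = 3.9080 × 10⁻⁴ s⁻².
N = √(3.9080 × 10⁻⁴) = 0.019769 rad s⁻¹ ≈ 0.0198 rad s⁻¹.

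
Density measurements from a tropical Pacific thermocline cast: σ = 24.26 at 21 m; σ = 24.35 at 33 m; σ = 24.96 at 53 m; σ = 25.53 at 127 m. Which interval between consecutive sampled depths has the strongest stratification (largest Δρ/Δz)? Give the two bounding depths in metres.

Compute the density gradient over each adjacent pair:
  21–33 m: Δρ/Δz = 0.09/12 = 7.5 × 10⁻³ kg m⁻⁴
  33–53 m: Δρ/Δz = 0.61/20 = 0.030 kg m⁻⁴
  53–127 m: Δρ/Δz = 0.57/74 = 7.7 × 10⁻³ kg m⁻⁴
The largest gradient is in the 33–53 m interval — the pycnocline.

33–53 m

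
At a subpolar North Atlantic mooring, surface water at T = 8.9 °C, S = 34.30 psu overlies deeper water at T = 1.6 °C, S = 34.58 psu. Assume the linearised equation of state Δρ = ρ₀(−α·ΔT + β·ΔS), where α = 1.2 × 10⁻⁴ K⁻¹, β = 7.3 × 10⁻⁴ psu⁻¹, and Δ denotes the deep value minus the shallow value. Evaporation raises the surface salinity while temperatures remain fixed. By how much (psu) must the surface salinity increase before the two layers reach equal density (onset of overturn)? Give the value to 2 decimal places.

1.48 psu

Neutral buoyancy requires −α(T_deep − T_surf) + β(S_deep − S_surf′) = 0.
S_surf′ = S_deep − (α/β)·ΔT = 34.58 − (1.2 × 10⁻⁴/7.3 × 10⁻⁴)·(-7.3) = 35.7800 psu.
Increase required: 35.7800 − 34.30 = 1.4800 psu.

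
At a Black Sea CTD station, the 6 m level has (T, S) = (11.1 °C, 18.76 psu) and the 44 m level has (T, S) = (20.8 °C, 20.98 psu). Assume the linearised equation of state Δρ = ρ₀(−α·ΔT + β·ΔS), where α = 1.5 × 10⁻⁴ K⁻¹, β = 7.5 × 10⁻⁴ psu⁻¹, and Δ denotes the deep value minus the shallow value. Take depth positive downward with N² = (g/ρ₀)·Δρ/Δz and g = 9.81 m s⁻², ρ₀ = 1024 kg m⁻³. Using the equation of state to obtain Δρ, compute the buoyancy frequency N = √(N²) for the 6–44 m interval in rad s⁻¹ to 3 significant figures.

7.36 × 10⁻³ rad s⁻¹

ΔT = +9.7 K, ΔS = +2.22 psu (deep − shallow).
Δρ/ρ₀ = −αΔT + βΔS = -1.455 × 10⁻³ + 1.665 × 10⁻³ = 2.10 × 10⁻⁴, so Δρ ≈ 0.2150 kg m⁻³.
N² = (g/ρ₀)·Δρ/Δz = g·(Δρ/ρ₀)/Δz = 9.81 × 2.10 × 10⁻⁴ / 38 = 5.4213 × 10⁻⁵ s⁻².
N = √(5.4213 × 10⁻⁵) = 7.3629 × 10⁻³ rad s⁻¹ ≈ 7.36 × 10⁻³ rad s⁻¹.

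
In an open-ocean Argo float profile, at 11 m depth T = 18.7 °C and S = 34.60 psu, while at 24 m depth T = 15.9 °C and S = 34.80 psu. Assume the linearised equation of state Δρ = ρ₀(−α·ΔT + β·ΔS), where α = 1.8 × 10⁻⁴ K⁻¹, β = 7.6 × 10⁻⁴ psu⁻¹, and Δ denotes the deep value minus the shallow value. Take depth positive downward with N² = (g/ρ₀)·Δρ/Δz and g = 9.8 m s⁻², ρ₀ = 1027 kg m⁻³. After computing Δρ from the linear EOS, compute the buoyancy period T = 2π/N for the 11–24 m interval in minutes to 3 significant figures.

ΔT = -2.8 K, ΔS = +0.20 psu (deep − shallow).
Δρ/ρ₀ = −αΔT + βΔS = 5.04 × 10⁻⁴ + 1.52 × 10⁻⁴ = 6.56 × 10⁻⁴, so Δρ ≈ 0.6737 kg m⁻³.
N² = (g/ρ₀)·Δρ/Δz = g·(Δρ/ρ₀)/Δz = 9.8 × 6.56 × 10⁻⁴ / 13 = 4.9452 × 10⁻⁴ s⁻².
N = √(4.9452 × 10⁻⁴) = 0.022238 rad s⁻¹ → T = 2π/N = 282.54 s = 4.7090 min ≈ 4.71 min.

4.71 min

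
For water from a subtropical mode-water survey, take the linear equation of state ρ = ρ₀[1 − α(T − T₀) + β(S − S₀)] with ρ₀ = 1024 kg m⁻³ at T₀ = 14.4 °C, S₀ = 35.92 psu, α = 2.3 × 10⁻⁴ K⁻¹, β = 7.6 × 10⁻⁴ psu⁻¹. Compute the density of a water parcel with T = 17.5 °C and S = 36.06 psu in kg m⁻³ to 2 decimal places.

1023.38 kg m⁻³

T − T₀ = +3.1 K, S − S₀ = +0.14 psu.
Bracket = 1 − α·(+3.1) + β·(+0.14) = 1 + (-6.066 × 10⁻⁴) = 0.9993934.
ρ = 1024 × 0.9993934 = 1023.38 kg m⁻³.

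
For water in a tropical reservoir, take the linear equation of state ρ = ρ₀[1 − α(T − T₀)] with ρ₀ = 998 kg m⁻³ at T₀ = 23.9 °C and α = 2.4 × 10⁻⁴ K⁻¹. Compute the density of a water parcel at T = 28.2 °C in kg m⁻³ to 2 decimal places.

996.97 kg m⁻³

T − T₀ = +4.3 K.
Bracket = 1 − α·(+4.3) = 1 + (-1.032 × 10⁻³) = 0.9989680.
ρ = 998 × 0.9989680 = 996.97 kg m⁻³.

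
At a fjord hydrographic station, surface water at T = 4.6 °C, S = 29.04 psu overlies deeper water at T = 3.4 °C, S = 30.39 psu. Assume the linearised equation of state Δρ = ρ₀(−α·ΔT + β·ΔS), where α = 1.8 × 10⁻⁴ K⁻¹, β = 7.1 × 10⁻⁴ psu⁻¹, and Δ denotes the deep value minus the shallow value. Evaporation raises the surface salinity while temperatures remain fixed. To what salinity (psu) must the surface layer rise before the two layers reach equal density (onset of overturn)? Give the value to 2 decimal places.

30.69 psu

Neutral buoyancy requires −α(T_deep − T_surf) + β(S_deep − S_surf′) = 0.
S_surf′ = S_deep − (α/β)·ΔT = 30.39 − (1.8 × 10⁻⁴/7.1 × 10⁻⁴)·(-1.2) = 30.6942 psu.
Increase required: 30.6942 − 29.04 = 1.6542 psu.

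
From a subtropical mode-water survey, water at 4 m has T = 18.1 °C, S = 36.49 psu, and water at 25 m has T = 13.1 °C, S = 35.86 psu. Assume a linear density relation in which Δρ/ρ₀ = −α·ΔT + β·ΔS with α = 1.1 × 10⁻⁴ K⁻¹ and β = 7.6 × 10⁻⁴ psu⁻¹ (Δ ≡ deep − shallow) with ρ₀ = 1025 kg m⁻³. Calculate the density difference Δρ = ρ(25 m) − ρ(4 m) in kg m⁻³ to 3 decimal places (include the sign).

ΔT = -5.0 K, ΔS = -0.63 psu (deep − shallow).
Δρ/ρ₀ = −(1.1 × 10⁻⁴)(-5.0) + (7.6 × 10⁻⁴)(-0.63) = 7.12 × 10⁻⁵.
Δρ = 1025 × (7.12 × 10⁻⁵) = +0.073 kg m⁻³.
Positive Δρ: denser below, stable.

+0.073 kg m⁻³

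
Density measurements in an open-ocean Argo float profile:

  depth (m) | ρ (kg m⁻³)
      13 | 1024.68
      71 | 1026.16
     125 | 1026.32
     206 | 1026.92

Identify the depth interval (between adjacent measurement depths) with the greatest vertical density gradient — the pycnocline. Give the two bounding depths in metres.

Compute the density gradient over each adjacent pair:
  13–71 m: Δρ/Δz = 1.48/58 = 0.026 kg m⁻⁴
  71–125 m: Δρ/Δz = 0.16/54 = 3.0 × 10⁻³ kg m⁻⁴
  125–206 m: Δρ/Δz = 0.60/81 = 7.4 × 10⁻³ kg m⁻⁴
The largest gradient is in the 13–71 m interval — the pycnocline.

13–71 m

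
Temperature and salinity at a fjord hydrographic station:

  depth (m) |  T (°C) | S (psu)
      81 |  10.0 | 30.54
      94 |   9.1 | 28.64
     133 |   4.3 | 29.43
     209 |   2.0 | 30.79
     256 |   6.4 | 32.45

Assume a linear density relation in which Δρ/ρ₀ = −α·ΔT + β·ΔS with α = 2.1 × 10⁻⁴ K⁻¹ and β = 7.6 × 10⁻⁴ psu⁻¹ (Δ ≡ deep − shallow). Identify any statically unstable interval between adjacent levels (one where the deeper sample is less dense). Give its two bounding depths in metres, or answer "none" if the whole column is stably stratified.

81–94 m

Evaluate Δρ/ρ₀ = −αΔT + βΔS across each adjacent pair:
  81–94 m: −αΔT+βΔS = −(2.1 × 10⁻⁴)(-0.9)+(7.6 × 10⁻⁴)(-1.90) = -1.3 × 10⁻³ → UNSTABLE
  94–133 m: −αΔT+βΔS = −(2.1 × 10⁻⁴)(-4.8)+(7.6 × 10⁻⁴)(+0.79) = 1.6 × 10⁻³ → stable
  133–209 m: −αΔT+βΔS = −(2.1 × 10⁻⁴)(-2.3)+(7.6 × 10⁻⁴)(+1.36) = 1.5 × 10⁻³ → stable
  209–256 m: −αΔT+βΔS = −(2.1 × 10⁻⁴)(+4.4)+(7.6 × 10⁻⁴)(+1.66) = 3.4 × 10⁻⁴ → stable
The 81–94 m interval has Δρ < 0: lighter water underlies denser water.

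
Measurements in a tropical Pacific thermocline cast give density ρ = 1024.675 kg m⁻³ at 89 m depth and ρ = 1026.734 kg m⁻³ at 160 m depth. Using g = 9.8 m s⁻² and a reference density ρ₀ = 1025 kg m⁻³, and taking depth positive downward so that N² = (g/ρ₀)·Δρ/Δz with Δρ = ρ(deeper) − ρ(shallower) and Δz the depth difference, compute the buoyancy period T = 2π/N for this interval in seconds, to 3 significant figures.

Δρ = 1026.734 − 1024.675 = 2.059 kg m⁻³ over Δz = 160 − 89 = 71 m.
N² = (9.8/1025) × (2.059/71) = 2.7727 × 10⁻⁴ s⁻².
N = √(2.7727 × 10⁻⁴) = 0.016651 rad s⁻¹, so T = 2π/N = 377.35 s ≈ 377 s.

377 s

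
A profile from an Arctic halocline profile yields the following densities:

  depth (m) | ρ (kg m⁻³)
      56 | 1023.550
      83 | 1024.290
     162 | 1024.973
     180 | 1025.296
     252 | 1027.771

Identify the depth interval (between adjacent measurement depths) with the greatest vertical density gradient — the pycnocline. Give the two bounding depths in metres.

180–252 m

Compute the density gradient over each adjacent pair:
  56–83 m: Δρ/Δz = 0.740/27 = 0.027 kg m⁻⁴
  83–162 m: Δρ/Δz = 0.683/79 = 8.6 × 10⁻³ kg m⁻⁴
  162–180 m: Δρ/Δz = 0.323/18 = 0.018 kg m⁻⁴
  180–252 m: Δρ/Δz = 2.475/72 = 0.034 kg m⁻⁴
The largest gradient is in the 180–252 m interval — the pycnocline.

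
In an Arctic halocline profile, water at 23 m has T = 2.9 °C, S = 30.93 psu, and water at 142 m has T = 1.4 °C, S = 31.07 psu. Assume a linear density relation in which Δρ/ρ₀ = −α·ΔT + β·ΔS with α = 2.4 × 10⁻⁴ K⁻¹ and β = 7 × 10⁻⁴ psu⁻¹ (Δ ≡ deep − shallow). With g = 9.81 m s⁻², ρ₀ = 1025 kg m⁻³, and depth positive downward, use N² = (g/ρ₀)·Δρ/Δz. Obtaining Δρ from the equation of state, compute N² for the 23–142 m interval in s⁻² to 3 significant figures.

ΔT = -1.5 K, ΔS = +0.14 psu (deep − shallow).
Δρ/ρ₀ = −αΔT + βΔS = 3.60 × 10⁻⁴ + 9.80 × 10⁻⁵ = 4.58 × 10⁻⁴, so Δρ ≈ 0.4695 kg m⁻³.
N² = (g/ρ₀)·Δρ/Δz = g·(Δρ/ρ₀)/Δz = 9.81 × 4.58 × 10⁻⁴ / 119 = 3.7756 × 10⁻⁵ s⁻² ≈ 3.78 × 10⁻⁵ s⁻².

3.78 × 10⁻⁵ s⁻²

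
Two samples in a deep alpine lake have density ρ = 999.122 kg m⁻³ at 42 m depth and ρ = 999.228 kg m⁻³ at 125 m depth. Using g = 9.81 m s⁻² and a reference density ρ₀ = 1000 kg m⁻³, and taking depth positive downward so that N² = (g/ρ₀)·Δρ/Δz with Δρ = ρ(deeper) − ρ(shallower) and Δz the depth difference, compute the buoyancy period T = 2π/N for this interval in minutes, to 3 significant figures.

29.6 min

Δρ = 999.228 − 999.122 = 0.106 kg m⁻³ over Δz = 125 − 42 = 83 m.
N² = (9.81/1000) × (0.106/83) = 1.2528 × 10⁻⁵ s⁻².
N = √(1.2528 × 10⁻⁵) = 3.5395 × 10⁻³ rad s⁻¹, so T = 2π/N = 1.7752 × 10³ s = 29.587 min ≈ 29.6 min.
N² > 0, so the interval is statically stable.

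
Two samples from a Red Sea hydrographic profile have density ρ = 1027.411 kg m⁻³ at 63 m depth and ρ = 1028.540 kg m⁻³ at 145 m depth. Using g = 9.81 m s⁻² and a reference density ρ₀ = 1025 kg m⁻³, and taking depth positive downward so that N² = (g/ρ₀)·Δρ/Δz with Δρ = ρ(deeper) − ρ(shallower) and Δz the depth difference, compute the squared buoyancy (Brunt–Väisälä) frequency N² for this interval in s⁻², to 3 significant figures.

Δρ = 1028.540 − 1027.411 = 1.129 kg m⁻³ over Δz = 145 − 63 = 82 m.
N² = (9.81/1025) × (1.129/82) = 1.3177 × 10⁻⁴ s⁻² ≈ 1.32 × 10⁻⁴ s⁻².

1.32 × 10⁻⁴ s⁻²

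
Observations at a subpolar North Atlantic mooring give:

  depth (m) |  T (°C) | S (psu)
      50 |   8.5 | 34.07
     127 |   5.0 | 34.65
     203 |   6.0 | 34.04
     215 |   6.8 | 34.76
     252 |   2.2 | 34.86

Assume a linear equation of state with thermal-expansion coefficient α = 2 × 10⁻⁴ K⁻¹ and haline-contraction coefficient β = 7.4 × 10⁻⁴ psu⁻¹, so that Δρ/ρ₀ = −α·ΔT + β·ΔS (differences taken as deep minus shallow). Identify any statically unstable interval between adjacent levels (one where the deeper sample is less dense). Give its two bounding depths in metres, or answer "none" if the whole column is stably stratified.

127–203 m

Evaluate Δρ/ρ₀ = −αΔT + βΔS across each adjacent pair:
  50–127 m: −αΔT+βΔS = −(2 × 10⁻⁴)(-3.5)+(7.4 × 10⁻⁴)(+0.58) = 1.1 × 10⁻³ → stable
  127–203 m: −αΔT+βΔS = −(2 × 10⁻⁴)(+1.0)+(7.4 × 10⁻⁴)(-0.61) = -6.5 × 10⁻⁴ → UNSTABLE
  203–215 m: −αΔT+βΔS = −(2 × 10⁻⁴)(+0.8)+(7.4 × 10⁻⁴)(+0.72) = 3.7 × 10⁻⁴ → stable
  215–252 m: −αΔT+βΔS = −(2 × 10⁻⁴)(-4.6)+(7.4 × 10⁻⁴)(+0.10) = 9.9 × 10⁻⁴ → stable
The 127–203 m interval has Δρ < 0: lighter water underlies denser water.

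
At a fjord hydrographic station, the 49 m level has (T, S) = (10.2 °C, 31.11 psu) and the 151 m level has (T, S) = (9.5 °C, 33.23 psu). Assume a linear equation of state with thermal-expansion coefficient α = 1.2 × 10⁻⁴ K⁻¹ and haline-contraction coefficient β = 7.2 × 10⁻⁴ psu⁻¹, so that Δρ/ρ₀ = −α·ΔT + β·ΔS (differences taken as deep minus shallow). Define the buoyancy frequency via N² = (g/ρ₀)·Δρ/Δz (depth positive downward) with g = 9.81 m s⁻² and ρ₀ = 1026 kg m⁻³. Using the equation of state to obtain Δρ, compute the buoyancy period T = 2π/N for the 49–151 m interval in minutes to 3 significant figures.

8.41 min

ΔT = -0.7 K, ΔS = +2.12 psu (deep − shallow).
Δρ/ρ₀ = −αΔT + βΔS = 8.40 × 10⁻⁵ + 1.5264 × 10⁻³ = 1.6104 × 10⁻³, so Δρ ≈ 1.652 kg m⁻³.
N² = (g/ρ₀)·Δρ/Δz = g·(Δρ/ρ₀)/Δz = 9.81 × 1.6104 × 10⁻³ / 102 = 1.5488 × 10⁻⁴ s⁻².
N = √(1.5488 × 10⁻⁴) = 0.012445 rad s⁻¹ → T = 2π/N = 504.88 s = 8.4147 min ≈ 8.41 min.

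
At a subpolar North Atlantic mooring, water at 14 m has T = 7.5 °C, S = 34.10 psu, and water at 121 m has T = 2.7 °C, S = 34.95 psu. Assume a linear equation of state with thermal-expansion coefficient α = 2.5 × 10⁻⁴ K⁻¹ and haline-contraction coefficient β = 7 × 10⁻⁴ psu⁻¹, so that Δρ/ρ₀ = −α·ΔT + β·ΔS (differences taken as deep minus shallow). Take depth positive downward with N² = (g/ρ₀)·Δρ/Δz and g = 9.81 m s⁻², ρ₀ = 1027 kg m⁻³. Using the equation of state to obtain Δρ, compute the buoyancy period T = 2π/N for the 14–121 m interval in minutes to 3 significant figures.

ΔT = -4.8 K, ΔS = +0.85 psu (deep − shallow).
Δρ/ρ₀ = −αΔT + βΔS = 1.20 × 10⁻³ + 5.95 × 10⁻⁴ = 1.795 × 10⁻³, so Δρ ≈ 1.843 kg m⁻³.
N² = (g/ρ₀)·Δρ/Δz = g·(Δρ/ρ₀)/Δz = 9.81 × 1.795 × 10⁻³ / 107 = 1.6457 × 10⁻⁴ s⁻².
N = √(1.6457 × 10⁻⁴) = 0.012828 rad s⁻¹ → T = 2π/N = 489.80 s = 8.1633 min ≈ 8.16 min.

8.16 min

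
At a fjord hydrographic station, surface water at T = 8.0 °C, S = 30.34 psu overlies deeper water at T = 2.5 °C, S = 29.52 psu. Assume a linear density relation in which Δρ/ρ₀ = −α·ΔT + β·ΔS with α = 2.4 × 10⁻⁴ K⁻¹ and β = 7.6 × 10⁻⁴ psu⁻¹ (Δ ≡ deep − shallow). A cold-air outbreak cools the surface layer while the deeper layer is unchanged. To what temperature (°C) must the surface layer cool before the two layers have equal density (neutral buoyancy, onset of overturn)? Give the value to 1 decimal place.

Neutral buoyancy requires Δρ = 0, i.e. −α(T_deep − T_surf′) + β(S_deep − S_surf) = 0.
T_surf′ = T_deep − (β/α)·ΔS = 2.5 − (7.6 × 10⁻⁴/2.4 × 10⁻⁴)·(-0.82) = 5.097 °C.
Cooling required: 8.0 − (5.097) = 2.903 °C.

5.1 °C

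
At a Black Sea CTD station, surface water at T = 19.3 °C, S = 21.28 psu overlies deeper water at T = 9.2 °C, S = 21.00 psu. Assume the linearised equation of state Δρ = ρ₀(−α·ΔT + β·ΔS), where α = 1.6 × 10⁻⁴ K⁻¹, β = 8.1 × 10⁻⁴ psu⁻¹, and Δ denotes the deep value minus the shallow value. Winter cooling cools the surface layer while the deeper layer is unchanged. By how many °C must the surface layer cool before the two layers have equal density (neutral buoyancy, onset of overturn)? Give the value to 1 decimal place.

Neutral buoyancy requires Δρ = 0, i.e. −α(T_deep − T_surf′) + β(S_deep − S_surf) = 0.
T_surf′ = T_deep − (β/α)·ΔS = 9.2 − (8.1 × 10⁻⁴/1.6 × 10⁻⁴)·(-0.28) = 10.617 °C.
Cooling required: 19.3 − (10.617) = 8.683 °C.

8.7 °C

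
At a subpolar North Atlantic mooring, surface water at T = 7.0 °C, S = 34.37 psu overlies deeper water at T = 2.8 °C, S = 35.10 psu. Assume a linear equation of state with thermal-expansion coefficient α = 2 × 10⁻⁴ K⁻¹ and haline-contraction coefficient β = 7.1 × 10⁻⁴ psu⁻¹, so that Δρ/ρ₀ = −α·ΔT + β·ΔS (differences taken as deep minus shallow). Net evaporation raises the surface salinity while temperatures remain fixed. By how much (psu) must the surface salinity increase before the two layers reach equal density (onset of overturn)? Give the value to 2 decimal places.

1.91 psu

Neutral buoyancy requires −α(T_deep − T_surf) + β(S_deep − S_surf′) = 0.
S_surf′ = S_deep − (α/β)·ΔT = 35.10 − (2 × 10⁻⁴/7.1 × 10⁻⁴)·(-4.2) = 36.2831 psu.
Increase required: 36.2831 − 34.37 = 1.9131 psu.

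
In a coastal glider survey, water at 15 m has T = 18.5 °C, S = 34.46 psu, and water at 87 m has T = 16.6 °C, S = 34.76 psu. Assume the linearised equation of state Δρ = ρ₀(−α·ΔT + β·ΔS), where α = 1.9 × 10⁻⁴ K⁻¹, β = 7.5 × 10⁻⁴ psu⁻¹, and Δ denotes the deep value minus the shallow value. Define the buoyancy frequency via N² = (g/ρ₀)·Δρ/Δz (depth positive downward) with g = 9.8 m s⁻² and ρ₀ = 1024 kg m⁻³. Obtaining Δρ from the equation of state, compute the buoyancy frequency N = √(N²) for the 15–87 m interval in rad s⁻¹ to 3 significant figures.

ΔT = -1.9 K, ΔS = +0.30 psu (deep − shallow).
Δρ/ρ₀ = −αΔT + βΔS = 3.61 × 10⁻⁴ + 2.25 × 10⁻⁴ = 5.86 × 10⁻⁴, so Δρ ≈ 0.6001 kg m⁻³.
N² = (g/ρ₀)·Δρ/Δz = g·(Δρ/ρ₀)/Δz = 9.8 × 5.86 × 10⁻⁴ / 72 = 7.9761 × 10⁻⁵ s⁻².
N = √(7.9761 × 10⁻⁵) = 8.9309 × 10⁻³ rad s⁻¹ ≈ 8.93 × 10⁻³ rad s⁻¹.

8.93 × 10⁻³ rad s⁻¹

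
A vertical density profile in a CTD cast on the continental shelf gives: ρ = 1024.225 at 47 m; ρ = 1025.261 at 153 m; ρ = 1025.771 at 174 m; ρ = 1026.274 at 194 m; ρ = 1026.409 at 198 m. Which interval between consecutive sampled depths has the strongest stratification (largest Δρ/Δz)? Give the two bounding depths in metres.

Compute the density gradient over each adjacent pair:
  47–153 m: Δρ/Δz = 1.036/106 = 9.8 × 10⁻³ kg m⁻⁴
  153–174 m: Δρ/Δz = 0.510/21 = 0.024 kg m⁻⁴
  174–194 m: Δρ/Δz = 0.503/20 = 0.025 kg m⁻⁴
  194–198 m: Δρ/Δz = 0.135/4 = 0.034 kg m⁻⁴
The largest gradient is in the 194–198 m interval — the pycnocline.

194–198 m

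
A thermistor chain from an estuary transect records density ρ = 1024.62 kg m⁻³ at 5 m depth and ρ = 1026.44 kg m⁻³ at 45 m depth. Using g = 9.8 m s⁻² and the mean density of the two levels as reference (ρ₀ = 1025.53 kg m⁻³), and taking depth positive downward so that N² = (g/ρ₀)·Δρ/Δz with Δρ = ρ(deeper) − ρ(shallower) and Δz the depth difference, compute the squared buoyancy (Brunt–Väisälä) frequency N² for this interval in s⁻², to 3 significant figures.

4.35 × 10⁻⁴ s⁻²

Δρ = 1026.44 − 1024.62 = 1.82 kg m⁻³ over Δz = 45 − 5 = 40 m.
N² = (9.8/1025.53) × (1.82/40) = 4.3480 × 10⁻⁴ s⁻² ≈ 4.35 × 10⁻⁴ s⁻².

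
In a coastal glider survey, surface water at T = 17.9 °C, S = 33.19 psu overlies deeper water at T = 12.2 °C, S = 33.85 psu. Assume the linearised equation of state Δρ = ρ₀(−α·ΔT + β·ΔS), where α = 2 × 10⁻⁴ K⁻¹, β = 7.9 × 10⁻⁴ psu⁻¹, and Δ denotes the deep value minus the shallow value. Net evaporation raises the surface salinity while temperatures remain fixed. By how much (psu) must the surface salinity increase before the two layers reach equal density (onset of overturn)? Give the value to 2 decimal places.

2.10 psu

Neutral buoyancy requires −α(T_deep − T_surf) + β(S_deep − S_surf′) = 0.
S_surf′ = S_deep − (α/β)·ΔT = 33.85 − (2 × 10⁻⁴/7.9 × 10⁻⁴)·(-5.7) = 35.2930 psu.
Increase required: 35.2930 − 33.19 = 2.1030 psu.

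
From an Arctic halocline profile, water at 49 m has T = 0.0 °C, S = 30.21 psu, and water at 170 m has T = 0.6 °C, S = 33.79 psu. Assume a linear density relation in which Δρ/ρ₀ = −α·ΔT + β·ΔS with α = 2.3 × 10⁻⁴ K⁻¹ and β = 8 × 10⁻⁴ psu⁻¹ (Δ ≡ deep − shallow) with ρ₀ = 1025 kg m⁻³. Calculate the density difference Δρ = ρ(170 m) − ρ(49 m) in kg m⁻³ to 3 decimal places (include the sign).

+2.794 kg m⁻³

ΔT = +0.6 K, ΔS = +3.58 psu (deep − shallow).
Δρ/ρ₀ = −(2.3 × 10⁻⁴)(+0.6) + (8 × 10⁻⁴)(+3.58) = 2.726 × 10⁻³.
Δρ = 1025 × (2.726 × 10⁻³) = +2.794 kg m⁻³.
Positive Δρ: denser below, stable.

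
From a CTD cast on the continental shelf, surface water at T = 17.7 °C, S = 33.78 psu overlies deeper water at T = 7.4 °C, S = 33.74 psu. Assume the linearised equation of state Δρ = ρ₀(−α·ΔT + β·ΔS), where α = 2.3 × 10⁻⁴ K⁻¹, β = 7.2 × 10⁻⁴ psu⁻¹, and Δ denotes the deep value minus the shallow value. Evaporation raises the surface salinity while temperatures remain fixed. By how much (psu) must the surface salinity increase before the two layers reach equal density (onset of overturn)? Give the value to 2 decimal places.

3.25 psu

Neutral buoyancy requires −α(T_deep − T_surf) + β(S_deep − S_surf′) = 0.
S_surf′ = S_deep − (α/β)·ΔT = 33.74 − (2.3 × 10⁻⁴/7.2 × 10⁻⁴)·(-10.3) = 37.0303 psu.
Increase required: 37.0303 − 33.78 = 3.2503 psu.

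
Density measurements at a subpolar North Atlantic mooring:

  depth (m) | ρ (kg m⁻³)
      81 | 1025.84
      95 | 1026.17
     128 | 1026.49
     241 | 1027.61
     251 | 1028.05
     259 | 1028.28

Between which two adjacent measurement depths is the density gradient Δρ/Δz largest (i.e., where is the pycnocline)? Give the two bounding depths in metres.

241–251 m

Compute the density gradient over each adjacent pair:
  81–95 m: Δρ/Δz = 0.33/14 = 0.024 kg m⁻⁴
  95–128 m: Δρ/Δz = 0.32/33 = 9.7 × 10⁻³ kg m⁻⁴
  128–241 m: Δρ/Δz = 1.12/113 = 9.9 × 10⁻³ kg m⁻⁴
  241–251 m: Δρ/Δz = 0.44/10 = 0.044 kg m⁻⁴
  251–259 m: Δρ/Δz = 0.23/8 = 0.029 kg m⁻⁴
The largest gradient is in the 241–251 m interval — the pycnocline.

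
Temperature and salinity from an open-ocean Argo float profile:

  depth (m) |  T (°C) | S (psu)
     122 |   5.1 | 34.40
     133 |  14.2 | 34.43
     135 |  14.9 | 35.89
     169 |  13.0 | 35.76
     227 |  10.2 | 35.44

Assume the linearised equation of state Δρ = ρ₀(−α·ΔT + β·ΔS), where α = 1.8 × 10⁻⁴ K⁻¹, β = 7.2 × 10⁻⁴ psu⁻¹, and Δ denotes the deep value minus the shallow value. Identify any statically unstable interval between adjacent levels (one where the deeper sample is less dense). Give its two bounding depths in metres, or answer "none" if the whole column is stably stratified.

Evaluate Δρ/ρ₀ = −αΔT + βΔS across each adjacent pair:
  122–133 m: −αΔT+βΔS = −(1.8 × 10⁻⁴)(+9.1)+(7.2 × 10⁻⁴)(+0.03) = -1.6 × 10⁻³ → UNSTABLE
  133–135 m: −αΔT+βΔS = −(1.8 × 10⁻⁴)(+0.7)+(7.2 × 10⁻⁴)(+1.46) = 9.3 × 10⁻⁴ → stable
  135–169 m: −αΔT+βΔS = −(1.8 × 10⁻⁴)(-1.9)+(7.2 × 10⁻⁴)(-0.13) = 2.5 × 10⁻⁴ → stable
  169–227 m: −αΔT+βΔS = −(1.8 × 10⁻⁴)(-2.8)+(7.2 × 10⁻⁴)(-0.32) = 2.7 × 10⁻⁴ → stable
The 122–133 m interval has Δρ < 0: lighter water underlies denser water.

122–133 m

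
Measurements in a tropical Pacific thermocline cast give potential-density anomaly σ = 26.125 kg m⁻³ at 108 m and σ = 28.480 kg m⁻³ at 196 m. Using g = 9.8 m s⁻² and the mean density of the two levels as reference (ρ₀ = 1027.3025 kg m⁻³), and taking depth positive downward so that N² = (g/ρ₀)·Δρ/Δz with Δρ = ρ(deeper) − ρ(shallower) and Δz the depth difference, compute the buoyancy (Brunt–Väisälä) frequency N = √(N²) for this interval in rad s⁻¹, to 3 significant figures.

Δρ = 1028.480 − 1026.125 = 2.355 kg m⁻³ over Δz = 196 − 108 = 88 m.
N² = (9.8/1027.3025) × (2.355/88) = 2.5529 × 10⁻⁴ s⁻².
N = √(2.5529 × 10⁻⁴) = 0.015978 rad s⁻¹ ≈ 0.0160 rad s⁻¹.

0.0160 rad s⁻¹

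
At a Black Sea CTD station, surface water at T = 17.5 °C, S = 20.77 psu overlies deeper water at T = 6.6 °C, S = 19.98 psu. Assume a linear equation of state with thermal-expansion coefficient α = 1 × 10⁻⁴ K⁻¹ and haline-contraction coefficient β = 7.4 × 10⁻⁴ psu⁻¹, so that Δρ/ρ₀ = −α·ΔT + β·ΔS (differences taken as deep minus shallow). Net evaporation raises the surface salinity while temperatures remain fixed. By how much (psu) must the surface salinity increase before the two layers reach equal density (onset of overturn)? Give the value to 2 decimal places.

0.68 psu

Neutral buoyancy requires −α(T_deep − T_surf) + β(S_deep − S_surf′) = 0.
S_surf′ = S_deep − (α/β)·ΔT = 19.98 − (1 × 10⁻⁴/7.4 × 10⁻⁴)·(-10.9) = 21.4530 psu.
Increase required: 21.4530 − 20.77 = 0.6830 psu.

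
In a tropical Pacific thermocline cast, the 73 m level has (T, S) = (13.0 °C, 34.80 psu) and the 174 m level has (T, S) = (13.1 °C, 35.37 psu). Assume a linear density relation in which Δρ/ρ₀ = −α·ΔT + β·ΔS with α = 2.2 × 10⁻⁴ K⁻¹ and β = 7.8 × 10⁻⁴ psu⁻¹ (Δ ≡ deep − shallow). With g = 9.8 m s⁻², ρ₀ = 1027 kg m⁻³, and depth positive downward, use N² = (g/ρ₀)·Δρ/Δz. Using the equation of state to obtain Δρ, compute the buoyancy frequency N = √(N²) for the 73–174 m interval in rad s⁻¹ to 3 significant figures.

6.40 × 10⁻³ rad s⁻¹

ΔT = +0.1 K, ΔS = +0.57 psu (deep − shallow).
Δρ/ρ₀ = −αΔT + βΔS = -2.20 × 10⁻⁵ + 4.446 × 10⁻⁴ = 4.226 × 10⁻⁴, so Δρ ≈ 0.4340 kg m⁻³.
N² = (g/ρ₀)·Δρ/Δz = g·(Δρ/ρ₀)/Δz = 9.8 × 4.226 × 10⁻⁴ / 101 = 4.1005 × 10⁻⁵ s⁻².
N = √(4.1005 × 10⁻⁵) = 6.4035 × 10⁻³ rad s⁻¹ ≈ 6.40 × 10⁻³ rad s⁻¹.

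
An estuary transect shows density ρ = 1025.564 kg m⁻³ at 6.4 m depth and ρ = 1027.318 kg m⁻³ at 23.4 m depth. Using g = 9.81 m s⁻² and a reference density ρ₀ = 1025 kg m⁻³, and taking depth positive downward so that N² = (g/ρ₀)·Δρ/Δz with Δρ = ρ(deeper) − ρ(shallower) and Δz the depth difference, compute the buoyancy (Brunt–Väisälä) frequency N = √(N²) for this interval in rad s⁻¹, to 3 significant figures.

0.0314 rad s⁻¹

Δρ = 1027.318 − 1025.564 = 1.754 kg m⁻³ over Δz = 23.4 − 6.4 = 17 m.
N² = (9.81/1025) × (1.754/17) = 9.8747 × 10⁻⁴ s⁻².
N = √(9.8747 × 10⁻⁴) = 0.031424 rad s⁻¹ ≈ 0.0314 rad s⁻¹.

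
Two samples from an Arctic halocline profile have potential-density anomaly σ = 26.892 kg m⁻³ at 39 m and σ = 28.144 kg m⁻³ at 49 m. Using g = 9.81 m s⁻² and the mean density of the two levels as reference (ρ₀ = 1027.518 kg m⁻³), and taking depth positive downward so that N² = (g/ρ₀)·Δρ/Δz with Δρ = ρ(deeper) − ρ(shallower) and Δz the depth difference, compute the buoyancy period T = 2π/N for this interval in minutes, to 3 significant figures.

3.03 min

Δρ = 1028.144 − 1026.892 = 1.252 kg m⁻³ over Δz = 49 − 39 = 10 m.
N² = (9.81/1027.518) × (1.252/10) = 1.1953 × 10⁻³ s⁻².
N = √(1.1953 × 10⁻³) = 0.034573 rad s⁻¹, so T = 2π/N = 181.74 s = 3.0290 min ≈ 3.03 min.
N² > 0, so the interval is statically stable.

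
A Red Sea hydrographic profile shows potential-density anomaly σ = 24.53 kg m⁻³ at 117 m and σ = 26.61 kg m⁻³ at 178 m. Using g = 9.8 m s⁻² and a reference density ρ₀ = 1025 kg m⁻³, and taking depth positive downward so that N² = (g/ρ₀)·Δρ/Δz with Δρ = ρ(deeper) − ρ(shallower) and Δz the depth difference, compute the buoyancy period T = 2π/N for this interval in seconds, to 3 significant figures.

Δρ = 1026.61 − 1024.53 = 2.08 kg m⁻³ over Δz = 178 − 117 = 61 m.
N² = (9.8/1025) × (2.08/61) = 3.2601 × 10⁻⁴ s⁻².
N = √(3.2601 × 10⁻⁴) = 0.018056 rad s⁻¹, so T = 2π/N = 347.98 s ≈ 348 s.

348 s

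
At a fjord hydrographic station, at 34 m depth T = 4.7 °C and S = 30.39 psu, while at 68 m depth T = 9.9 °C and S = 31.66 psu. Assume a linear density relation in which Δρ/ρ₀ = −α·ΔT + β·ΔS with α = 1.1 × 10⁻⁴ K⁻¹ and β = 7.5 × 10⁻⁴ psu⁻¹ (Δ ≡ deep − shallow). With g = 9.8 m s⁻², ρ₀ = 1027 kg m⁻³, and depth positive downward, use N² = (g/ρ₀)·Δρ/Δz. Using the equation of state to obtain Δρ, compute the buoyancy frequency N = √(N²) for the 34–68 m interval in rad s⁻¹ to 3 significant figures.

ΔT = +5.2 K, ΔS = +1.27 psu (deep − shallow).
Δρ/ρ₀ = −αΔT + βΔS = -5.72 × 10⁻⁴ + 9.525 × 10⁻⁴ = 3.805 × 10⁻⁴, so Δρ ≈ 0.3908 kg m⁻³.
N² = (g/ρ₀)·Δρ/Δz = g·(Δρ/ρ₀)/Δz = 9.8 × 3.805 × 10⁻⁴ / 34 = 1.0967 × 10⁻⁴ s⁻².
N = √(1.0967 × 10⁻⁴) = 0.010472 rad s⁻¹ ≈ 0.0105 rad s⁻¹.

0.0105 rad s⁻¹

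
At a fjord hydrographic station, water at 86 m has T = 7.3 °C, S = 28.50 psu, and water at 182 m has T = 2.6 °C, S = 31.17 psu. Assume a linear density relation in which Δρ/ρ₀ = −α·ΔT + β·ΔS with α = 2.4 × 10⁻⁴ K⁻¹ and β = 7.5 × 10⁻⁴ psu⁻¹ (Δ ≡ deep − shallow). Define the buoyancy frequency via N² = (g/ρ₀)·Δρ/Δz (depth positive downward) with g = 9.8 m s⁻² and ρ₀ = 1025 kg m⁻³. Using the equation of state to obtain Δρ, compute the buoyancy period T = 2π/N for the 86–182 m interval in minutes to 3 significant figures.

ΔT = -4.7 K, ΔS = +2.67 psu (deep − shallow).
Δρ/ρ₀ = −αΔT + βΔS = 1.128 × 10⁻³ + 2.0025 × 10⁻³ = 3.1305 × 10⁻³, so Δρ ≈ 3.209 kg m⁻³.
N² = (g/ρ₀)·Δρ/Δz = g·(Δρ/ρ₀)/Δz = 9.8 × 3.1305 × 10⁻³ / 96 = 3.1957 × 10⁻⁴ s⁻².
N = √(3.1957 × 10⁻⁴) = 0.017877 rad s⁻¹ → T = 2π/N = 351.47 s = 5.8578 min ≈ 5.86 min.

5.86 min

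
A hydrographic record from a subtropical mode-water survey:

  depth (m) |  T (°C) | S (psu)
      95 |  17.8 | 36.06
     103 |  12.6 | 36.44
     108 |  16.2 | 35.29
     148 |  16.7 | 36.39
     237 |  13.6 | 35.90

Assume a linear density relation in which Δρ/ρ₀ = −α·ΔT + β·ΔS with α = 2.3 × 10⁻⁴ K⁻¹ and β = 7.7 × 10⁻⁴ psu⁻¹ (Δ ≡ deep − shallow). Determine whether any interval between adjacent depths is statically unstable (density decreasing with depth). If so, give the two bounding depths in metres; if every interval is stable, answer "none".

103–108 m

Evaluate Δρ/ρ₀ = −αΔT + βΔS across each adjacent pair:
  95–103 m: −αΔT+βΔS = −(2.3 × 10⁻⁴)(-5.2)+(7.7 × 10⁻⁴)(+0.38) = 1.5 × 10⁻³ → stable
  103–108 m: −αΔT+βΔS = −(2.3 × 10⁻⁴)(+3.6)+(7.7 × 10⁻⁴)(-1.15) = -1.7 × 10⁻³ → UNSTABLE
  108–148 m: −αΔT+βΔS = −(2.3 × 10⁻⁴)(+0.5)+(7.7 × 10⁻⁴)(+1.10) = 7.3 × 10⁻⁴ → stable
  148–237 m: −αΔT+βΔS = −(2.3 × 10⁻⁴)(-3.1)+(7.7 × 10⁻⁴)(-0.49) = 3.4 × 10⁻⁴ → stable
The 103–108 m interval has Δρ < 0: lighter water underlies denser water.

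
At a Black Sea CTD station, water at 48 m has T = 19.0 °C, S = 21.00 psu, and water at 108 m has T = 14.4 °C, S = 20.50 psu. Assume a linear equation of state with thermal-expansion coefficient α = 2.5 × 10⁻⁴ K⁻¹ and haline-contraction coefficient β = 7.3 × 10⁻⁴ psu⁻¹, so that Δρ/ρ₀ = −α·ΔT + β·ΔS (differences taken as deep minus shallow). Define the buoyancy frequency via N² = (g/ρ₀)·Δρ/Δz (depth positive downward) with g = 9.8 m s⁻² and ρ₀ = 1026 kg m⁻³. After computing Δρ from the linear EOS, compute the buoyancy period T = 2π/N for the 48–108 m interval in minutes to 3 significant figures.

9.25 min

ΔT = -4.6 K, ΔS = -0.50 psu (deep − shallow).
Δρ/ρ₀ = −αΔT + βΔS = 1.15 × 10⁻³ − 3.65 × 10⁻⁴ = 7.85 × 10⁻⁴, so Δρ ≈ 0.8054 kg m⁻³.
N² = (g/ρ₀)·Δρ/Δz = g·(Δρ/ρ₀)/Δz = 9.8 × 7.85 × 10⁻⁴ / 60 = 1.2822 × 10⁻⁴ s⁻².
N = √(1.2822 × 10⁻⁴) = 0.011323 rad s⁻¹ → T = 2π/N = 554.90 s = 9.2483 min ≈ 9.25 min.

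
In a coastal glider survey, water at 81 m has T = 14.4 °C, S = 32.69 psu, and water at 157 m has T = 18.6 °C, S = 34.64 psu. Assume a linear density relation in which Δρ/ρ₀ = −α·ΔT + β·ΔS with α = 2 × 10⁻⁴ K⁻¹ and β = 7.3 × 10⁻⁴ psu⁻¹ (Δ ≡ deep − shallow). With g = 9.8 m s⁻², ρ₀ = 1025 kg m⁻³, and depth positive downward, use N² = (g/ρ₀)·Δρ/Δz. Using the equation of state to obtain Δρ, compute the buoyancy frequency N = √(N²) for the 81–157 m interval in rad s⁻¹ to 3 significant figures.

8.67 × 10⁻³ rad s⁻¹

ΔT = +4.2 K, ΔS = +1.95 psu (deep − shallow).
Δρ/ρ₀ = −αΔT + βΔS = -8.40 × 10⁻⁴ + 1.4235 × 10⁻³ = 5.835 × 10⁻⁴, so Δρ ≈ 0.5981 kg m⁻³.
N² = (g/ρ₀)·Δρ/Δz = g·(Δρ/ρ₀)/Δz = 9.8 × 5.835 × 10⁻⁴ / 76 = 7.5241 × 10⁻⁵ s⁻².
N = √(7.5241 × 10⁻⁵) = 8.6742 × 10⁻³ rad s⁻¹ ≈ 8.67 × 10⁻³ rad s⁻¹.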